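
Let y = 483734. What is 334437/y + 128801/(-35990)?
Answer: -12567258826/4352396665 ≈ -2.8874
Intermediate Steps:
334437/y + 128801/(-35990) = 334437/483734 + 128801/(-35990) = 334437*(1/483734) + 128801*(-1/35990) = 334437/483734 - 128801/35990 = -12567258826/4352396665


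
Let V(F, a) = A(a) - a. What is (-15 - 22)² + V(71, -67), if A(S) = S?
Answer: 1369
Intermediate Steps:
V(F, a) = 0 (V(F, a) = a - a = 0)
(-15 - 22)² + V(71, -67) = (-15 - 22)² + 0 = (-37)² + 0 = 1369 + 0 = 1369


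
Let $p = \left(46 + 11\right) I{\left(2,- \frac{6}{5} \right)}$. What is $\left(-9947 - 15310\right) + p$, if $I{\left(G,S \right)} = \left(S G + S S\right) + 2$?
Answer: $- \frac{629943}{25} \approx -25198.0$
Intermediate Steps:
$I{\left(G,S \right)} = 2 + S^{2} + G S$ ($I{\left(G,S \right)} = \left(G S + S^{2}\right) + 2 = \left(S^{2} + G S\right) + 2 = 2 + S^{2} + G S$)
$p = \frac{1482}{25}$ ($p = \left(46 + 11\right) \left(2 + \left(- \frac{6}{5}\right)^{2} + 2 \left(- \frac{6}{5}\right)\right) = 57 \left(2 + \left(\left(-6\right) \frac{1}{5}\right)^{2} + 2 \left(\left(-6\right) \frac{1}{5}\right)\right) = 57 \left(2 + \left(- \frac{6}{5}\right)^{2} + 2 \left(- \frac{6}{5}\right)\right) = 57 \left(2 + \frac{36}{25} - \frac{12}{5}\right) = 57 \cdot \frac{26}{25} = \frac{1482}{25} \approx 59.28$)
$\left(-9947 - 15310\right) + p = \left(-9947 - 15310\right) + \frac{1482}{25} = -25257 + \frac{1482}{25} = - \frac{629943}{25}$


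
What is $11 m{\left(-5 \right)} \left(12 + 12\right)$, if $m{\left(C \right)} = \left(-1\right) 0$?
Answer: $0$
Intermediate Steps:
$m{\left(C \right)} = 0$
$11 m{\left(-5 \right)} \left(12 + 12\right) = 11 \cdot 0 \left(12 + 12\right) = 0 \cdot 24 = 0$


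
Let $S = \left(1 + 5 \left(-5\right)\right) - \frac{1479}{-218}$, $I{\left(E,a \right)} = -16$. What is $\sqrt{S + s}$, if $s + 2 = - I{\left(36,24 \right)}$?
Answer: $\frac{i \sqrt{152818}}{218} \approx 1.7932 i$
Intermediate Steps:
$s = 14$ ($s = -2 - -16 = -2 + 16 = 14$)
$S = - \frac{3753}{218}$ ($S = \left(1 - 25\right) - - \frac{1479}{218} = -24 + \frac{1479}{218} = - \frac{3753}{218} \approx -17.216$)
$\sqrt{S + s} = \sqrt{- \frac{3753}{218} + 14} = \sqrt{- \frac{701}{218}} = \frac{i \sqrt{152818}}{218}$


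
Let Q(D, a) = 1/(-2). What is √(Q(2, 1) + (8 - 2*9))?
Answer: I*√42/2 ≈ 3.2404*I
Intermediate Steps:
Q(D, a) = -½
√(Q(2, 1) + (8 - 2*9)) = √(-½ + (8 - 2*9)) = √(-½ + (8 - 18)) = √(-½ - 10) = √(-21/2) = I*√42/2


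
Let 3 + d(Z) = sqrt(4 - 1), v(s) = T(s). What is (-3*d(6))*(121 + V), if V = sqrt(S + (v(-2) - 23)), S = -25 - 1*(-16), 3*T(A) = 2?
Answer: (3 - sqrt(3))*(363 + I*sqrt(282)) ≈ 460.27 + 21.292*I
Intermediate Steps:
T(A) = 2/3 (T(A) = (1/3)*2 = 2/3)
v(s) = 2/3
S = -9 (S = -25 + 16 = -9)
d(Z) = -3 + sqrt(3) (d(Z) = -3 + sqrt(4 - 1) = -3 + sqrt(3))
V = I*sqrt(282)/3 (V = sqrt(-9 + (2/3 - 23)) = sqrt(-9 - 67/3) = sqrt(-94/3) = I*sqrt(282)/3 ≈ 5.5976*I)
(-3*d(6))*(121 + V) = (-3*(-3 + sqrt(3)))*(121 + I*sqrt(282)/3) = (9 - 3*sqrt(3))*(121 + I*sqrt(282)/3)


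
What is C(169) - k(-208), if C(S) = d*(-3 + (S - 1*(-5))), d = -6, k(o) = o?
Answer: -818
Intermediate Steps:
C(S) = -12 - 6*S (C(S) = -6*(-3 + (S - 1*(-5))) = -6*(-3 + (S + 5)) = -6*(-3 + (5 + S)) = -6*(2 + S) = -12 - 6*S)
C(169) - k(-208) = (-12 - 6*169) - 1*(-208) = (-12 - 1014) + 208 = -1026 + 208 = -818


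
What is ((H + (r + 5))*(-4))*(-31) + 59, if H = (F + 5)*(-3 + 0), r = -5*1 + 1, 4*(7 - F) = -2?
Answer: -4467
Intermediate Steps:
F = 15/2 (F = 7 - ¼*(-2) = 7 + ½ = 15/2 ≈ 7.5000)
r = -4 (r = -5 + 1 = -4)
H = -75/2 (H = (15/2 + 5)*(-3 + 0) = (25/2)*(-3) = -75/2 ≈ -37.500)
((H + (r + 5))*(-4))*(-31) + 59 = ((-75/2 + (-4 + 5))*(-4))*(-31) + 59 = ((-75/2 + 1)*(-4))*(-31) + 59 = -73/2*(-4)*(-31) + 59 = 146*(-31) + 59 = -4526 + 59 = -4467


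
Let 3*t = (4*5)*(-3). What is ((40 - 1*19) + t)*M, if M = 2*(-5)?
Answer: -10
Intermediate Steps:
t = -20 (t = ((4*5)*(-3))/3 = (20*(-3))/3 = (⅓)*(-60) = -20)
M = -10
((40 - 1*19) + t)*M = ((40 - 1*19) - 20)*(-10) = ((40 - 19) - 20)*(-10) = (21 - 20)*(-10) = 1*(-10) = -10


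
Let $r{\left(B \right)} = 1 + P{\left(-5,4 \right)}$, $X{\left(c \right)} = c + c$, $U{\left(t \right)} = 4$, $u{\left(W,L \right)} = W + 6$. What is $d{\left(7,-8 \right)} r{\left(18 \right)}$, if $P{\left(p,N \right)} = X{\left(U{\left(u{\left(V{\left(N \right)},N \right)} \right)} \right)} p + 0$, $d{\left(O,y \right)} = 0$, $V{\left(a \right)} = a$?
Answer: $0$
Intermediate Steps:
$u{\left(W,L \right)} = 6 + W$
$X{\left(c \right)} = 2 c$
$P{\left(p,N \right)} = 8 p$ ($P{\left(p,N \right)} = 2 \cdot 4 p + 0 = 8 p + 0 = 8 p$)
$r{\left(B \right)} = -39$ ($r{\left(B \right)} = 1 + 8 \left(-5\right) = 1 - 40 = -39$)
$d{\left(7,-8 \right)} r{\left(18 \right)} = 0 \left(-39\right) = 0$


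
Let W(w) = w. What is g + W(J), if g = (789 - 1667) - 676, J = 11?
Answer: -1543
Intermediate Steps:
g = -1554 (g = -878 - 676 = -1554)
g + W(J) = -1554 + 11 = -1543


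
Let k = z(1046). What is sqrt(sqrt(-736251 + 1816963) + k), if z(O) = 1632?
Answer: sqrt(1632 + 2*sqrt(270178)) ≈ 51.687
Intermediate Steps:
k = 1632
sqrt(sqrt(-736251 + 1816963) + k) = sqrt(sqrt(-736251 + 1816963) + 1632) = sqrt(sqrt(1080712) + 1632) = sqrt(2*sqrt(270178) + 1632) = sqrt(1632 + 2*sqrt(270178))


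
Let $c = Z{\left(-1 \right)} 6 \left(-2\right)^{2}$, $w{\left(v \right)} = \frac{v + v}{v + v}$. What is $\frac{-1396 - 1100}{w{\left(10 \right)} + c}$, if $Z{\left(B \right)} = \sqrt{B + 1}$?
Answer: $-2496$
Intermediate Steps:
$Z{\left(B \right)} = \sqrt{1 + B}$
$w{\left(v \right)} = 1$ ($w{\left(v \right)} = \frac{2 v}{2 v} = 2 v \frac{1}{2 v} = 1$)
$c = 0$ ($c = \sqrt{1 - 1} \cdot 6 \left(-2\right)^{2} = \sqrt{0} \cdot 6 \cdot 4 = 0 \cdot 6 \cdot 4 = 0 \cdot 4 = 0$)
$\frac{-1396 - 1100}{w{\left(10 \right)} + c} = \frac{-1396 - 1100}{1 + 0} = - \frac{2496}{1} = \left(-2496\right) 1 = -2496$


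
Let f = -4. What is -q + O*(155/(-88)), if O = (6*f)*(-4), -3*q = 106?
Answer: -4414/33 ≈ -133.76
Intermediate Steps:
q = -106/3 (q = -⅓*106 = -106/3 ≈ -35.333)
O = 96 (O = (6*(-4))*(-4) = -24*(-4) = 96)
-q + O*(155/(-88)) = -1*(-106/3) + 96*(155/(-88)) = 106/3 + 96*(155*(-1/88)) = 106/3 + 96*(-155/88) = 106/3 - 1860/11 = -4414/33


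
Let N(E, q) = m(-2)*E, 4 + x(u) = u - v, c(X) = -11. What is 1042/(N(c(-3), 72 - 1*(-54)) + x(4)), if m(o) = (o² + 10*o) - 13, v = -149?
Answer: 521/234 ≈ 2.2265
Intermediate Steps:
m(o) = -13 + o² + 10*o
x(u) = 145 + u (x(u) = -4 + (u - 1*(-149)) = -4 + (u + 149) = -4 + (149 + u) = 145 + u)
N(E, q) = -29*E (N(E, q) = (-13 + (-2)² + 10*(-2))*E = (-13 + 4 - 20)*E = -29*E)
1042/(N(c(-3), 72 - 1*(-54)) + x(4)) = 1042/(-29*(-11) + (145 + 4)) = 1042/(319 + 149) = 1042/468 = 1042*(1/468) = 521/234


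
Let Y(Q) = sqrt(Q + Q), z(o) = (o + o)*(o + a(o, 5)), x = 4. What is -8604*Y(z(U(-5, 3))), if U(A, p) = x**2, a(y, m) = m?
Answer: -68832*sqrt(21) ≈ -3.1543e+5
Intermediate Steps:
U(A, p) = 16 (U(A, p) = 4**2 = 16)
z(o) = 2*o*(5 + o) (z(o) = (o + o)*(o + 5) = (2*o)*(5 + o) = 2*o*(5 + o))
Y(Q) = sqrt(2)*sqrt(Q) (Y(Q) = sqrt(2*Q) = sqrt(2)*sqrt(Q))
-8604*Y(z(U(-5, 3))) = -8604*sqrt(2)*sqrt(2*16*(5 + 16)) = -8604*sqrt(2)*sqrt(2*16*21) = -8604*sqrt(2)*sqrt(672) = -8604*sqrt(2)*4*sqrt(42) = -68832*sqrt(21)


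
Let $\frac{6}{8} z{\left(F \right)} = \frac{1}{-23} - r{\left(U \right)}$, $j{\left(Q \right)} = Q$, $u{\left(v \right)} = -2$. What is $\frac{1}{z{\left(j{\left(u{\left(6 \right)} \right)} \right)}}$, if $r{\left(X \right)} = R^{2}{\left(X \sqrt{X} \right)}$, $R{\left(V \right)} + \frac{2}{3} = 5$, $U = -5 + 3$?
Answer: $- \frac{621}{15584} \approx -0.039849$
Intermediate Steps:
$U = -2$
$R{\left(V \right)} = \frac{13}{3}$ ($R{\left(V \right)} = - \frac{2}{3} + 5 = \frac{13}{3}$)
$r{\left(X \right)} = \frac{169}{9}$ ($r{\left(X \right)} = \left(\frac{13}{3}\right)^{2} = \frac{169}{9}$)
$z{\left(F \right)} = - \frac{15584}{621}$ ($z{\left(F \right)} = \frac{4 \left(\frac{1}{-23} - \frac{169}{9}\right)}{3} = \frac{4 \left(- \frac{1}{23} - \frac{169}{9}\right)}{3} = \frac{4}{3} \left(- \frac{3896}{207}\right) = - \frac{15584}{621}$)
$\frac{1}{z{\left(j{\left(u{\left(6 \right)} \right)} \right)}} = \frac{1}{- \frac{15584}{621}} = - \frac{621}{15584}$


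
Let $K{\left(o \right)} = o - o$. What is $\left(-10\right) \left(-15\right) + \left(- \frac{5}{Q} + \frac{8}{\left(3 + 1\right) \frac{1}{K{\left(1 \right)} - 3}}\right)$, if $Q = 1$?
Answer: $139$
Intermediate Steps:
$K{\left(o \right)} = 0$
$\left(-10\right) \left(-15\right) + \left(- \frac{5}{Q} + \frac{8}{\left(3 + 1\right) \frac{1}{K{\left(1 \right)} - 3}}\right) = \left(-10\right) \left(-15\right) + \left(- \frac{5}{1} + \frac{8}{\left(3 + 1\right) \frac{1}{0 - 3}}\right) = 150 + \left(\left(-5\right) 1 + \frac{8}{4 \frac{1}{-3}}\right) = 150 + \left(-5 + \frac{8}{4 \left(- \frac{1}{3}\right)}\right) = 150 + \left(-5 + \frac{8}{- \frac{4}{3}}\right) = 150 + \left(-5 + 8 \left(- \frac{3}{4}\right)\right) = 150 - 11 = 139$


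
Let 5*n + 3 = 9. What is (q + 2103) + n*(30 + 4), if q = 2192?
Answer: 21679/5 ≈ 4335.8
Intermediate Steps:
n = 6/5 (n = -⅗ + (⅕)*9 = -⅗ + 9/5 = 6/5 ≈ 1.2000)
(q + 2103) + n*(30 + 4) = (2192 + 2103) + 6*(30 + 4)/5 = 4295 + (6/5)*34 = 4295 + 204/5 = 21679/5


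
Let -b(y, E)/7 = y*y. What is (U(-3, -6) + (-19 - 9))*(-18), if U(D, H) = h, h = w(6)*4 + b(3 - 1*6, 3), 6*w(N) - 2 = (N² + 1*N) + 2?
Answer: 1086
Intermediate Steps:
w(N) = ⅔ + N/6 + N²/6 (w(N) = ⅓ + ((N² + 1*N) + 2)/6 = ⅓ + ((N² + N) + 2)/6 = ⅓ + ((N + N²) + 2)/6 = ⅓ + (2 + N + N²)/6 = ⅓ + (⅓ + N/6 + N²/6) = ⅔ + N/6 + N²/6)
b(y, E) = -7*y² (b(y, E) = -7*y*y = -7*y²)
h = -97/3 (h = (⅔ + (⅙)*6 + (⅙)*6²)*4 - 7*(3 - 1*6)² = (⅔ + 1 + (⅙)*36)*4 - 7*(3 - 6)² = (⅔ + 1 + 6)*4 - 7*(-3)² = (23/3)*4 - 7*9 = 92/3 - 63 = -97/3 ≈ -32.333)
U(D, H) = -97/3
(U(-3, -6) + (-19 - 9))*(-18) = (-97/3 + (-19 - 9))*(-18) = (-97/3 - 28)*(-18) = -181/3*(-18) = 1086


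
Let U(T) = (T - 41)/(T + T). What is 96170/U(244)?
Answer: 46930960/203 ≈ 2.3119e+5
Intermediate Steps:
U(T) = (-41 + T)/(2*T) (U(T) = (-41 + T)/((2*T)) = (-41 + T)*(1/(2*T)) = (-41 + T)/(2*T))
96170/U(244) = 96170/(((1/2)*(-41 + 244)/244)) = 96170/(((1/2)*(1/244)*203)) = 96170/(203/488) = 96170*(488/203) = 46930960/203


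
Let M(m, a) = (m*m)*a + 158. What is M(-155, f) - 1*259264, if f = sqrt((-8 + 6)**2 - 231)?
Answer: -259106 + 24025*I*sqrt(227) ≈ -2.5911e+5 + 3.6197e+5*I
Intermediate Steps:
f = I*sqrt(227) (f = sqrt((-2)**2 - 231) = sqrt(4 - 231) = sqrt(-227) = I*sqrt(227) ≈ 15.067*I)
M(m, a) = 158 + a*m**2 (M(m, a) = m**2*a + 158 = a*m**2 + 158 = 158 + a*m**2)
M(-155, f) - 1*259264 = (158 + (I*sqrt(227))*(-155)**2) - 1*259264 = (158 + (I*sqrt(227))*24025) - 259264 = (158 + 24025*I*sqrt(227)) - 259264 = -259106 + 24025*I*sqrt(227)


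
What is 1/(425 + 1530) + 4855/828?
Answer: 412711/70380 ≈ 5.8640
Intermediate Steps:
1/(425 + 1530) + 4855/828 = 1/1955 + 4855*(1/828) = 1/1955 + 4855/828 = 412711/70380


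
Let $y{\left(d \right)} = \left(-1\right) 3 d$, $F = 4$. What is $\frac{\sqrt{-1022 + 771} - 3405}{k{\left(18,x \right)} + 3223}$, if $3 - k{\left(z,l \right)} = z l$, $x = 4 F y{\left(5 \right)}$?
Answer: $- \frac{3405}{7546} + \frac{i \sqrt{251}}{7546} \approx -0.45123 + 0.0020995 i$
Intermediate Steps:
$y{\left(d \right)} = - 3 d$
$x = -240$ ($x = 4 \cdot 4 \left(\left(-3\right) 5\right) = 16 \left(-15\right) = -240$)
$k{\left(z,l \right)} = 3 - l z$ ($k{\left(z,l \right)} = 3 - z l = 3 - l z$)
$\frac{\sqrt{-1022 + 771} - 3405}{k{\left(18,x \right)} + 3223} = \frac{\sqrt{-1022 + 771} - 3405}{\left(3 - \left(-240\right) 18\right) + 3223} = \frac{\sqrt{-251} - 3405}{\left(3 + 4320\right) + 3223} = \frac{i \sqrt{251} - 3405}{4323 + 3223} = \frac{-3405 + i \sqrt{251}}{7546} = \left(-3405 + i \sqrt{251}\right) \frac{1}{7546} = - \frac{3405}{7546} + \frac{i \sqrt{251}}{7546}$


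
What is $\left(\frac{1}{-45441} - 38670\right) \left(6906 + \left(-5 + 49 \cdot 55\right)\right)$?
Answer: $- \frac{16862124507716}{45441} \approx -3.7108 \cdot 10^{8}$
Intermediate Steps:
$\left(\frac{1}{-45441} - 38670\right) \left(6906 + \left(-5 + 49 \cdot 55\right)\right) = \left(- \frac{1}{45441} - 38670\right) \left(6906 + \left(-5 + 2695\right)\right) = - \frac{1757203471 \left(6906 + 2690\right)}{45441} = \left(- \frac{1757203471}{45441}\right) 9596 = - \frac{16862124507716}{45441}$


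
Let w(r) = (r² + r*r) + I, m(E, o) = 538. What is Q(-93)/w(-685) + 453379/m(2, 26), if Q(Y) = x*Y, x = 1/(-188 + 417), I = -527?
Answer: 32459573825353/38517996482 ≈ 842.71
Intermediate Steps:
w(r) = -527 + 2*r² (w(r) = (r² + r*r) - 527 = (r² + r²) - 527 = 2*r² - 527 = -527 + 2*r²)
x = 1/229 ≈ 0.0043668
Q(Y) = Y/229
Q(-93)/w(-685) + 453379/m(2, 26) = ((1/229)*(-93))/(-527 + 2*(-685)²) + 453379/538 = -93/(229*(-527 + 2*469225)) + 453379*(1/538) = -93/(229*(-527 + 938450)) + 453379/538 = -93/229/937923 + 453379/538 = -93/229*1/937923 + 453379/538 = -31/71594789 + 453379/538 = 32459573825353/38517996482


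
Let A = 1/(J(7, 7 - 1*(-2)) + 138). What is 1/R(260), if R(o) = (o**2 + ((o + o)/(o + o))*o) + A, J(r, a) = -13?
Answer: 125/8482501 ≈ 1.4736e-5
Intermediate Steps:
A = 1/125 (A = 1/(-13 + 138) = 1/125 ≈ 0.0080000)
R(o) = 1/125 + o + o**2 (R(o) = (o**2 + ((o + o)/(o + o))*o) + 1/125 = (o**2 + ((2*o)/((2*o)))*o) + 1/125 = (o**2 + ((2*o)*(1/(2*o)))*o) + 1/125 = (o**2 + 1*o) + 1/125 = (o**2 + o) + 1/125 = (o + o**2) + 1/125 = 1/125 + o + o**2)
1/R(260) = 1/(1/125 + 260 + 260**2) = 1/(1/125 + 260 + 67600) = 1/(8482501/125) = 125/8482501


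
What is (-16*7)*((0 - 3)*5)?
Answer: 1680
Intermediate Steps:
(-16*7)*((0 - 3)*5) = -(-336)*5 = -112*(-15) = 1680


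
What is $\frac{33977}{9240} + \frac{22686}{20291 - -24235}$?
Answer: $\frac{287079757}{68570040} \approx 4.1867$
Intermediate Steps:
$\frac{33977}{9240} + \frac{22686}{20291 - -24235} = 33977 \cdot \frac{1}{9240} + \frac{22686}{20291 + 24235} = \frac{33977}{9240} + \frac{22686}{44526} = \frac{33977}{9240} + 22686 \cdot \frac{1}{44526} = \frac{33977}{9240} + \frac{3781}{7421} = \frac{287079757}{68570040}$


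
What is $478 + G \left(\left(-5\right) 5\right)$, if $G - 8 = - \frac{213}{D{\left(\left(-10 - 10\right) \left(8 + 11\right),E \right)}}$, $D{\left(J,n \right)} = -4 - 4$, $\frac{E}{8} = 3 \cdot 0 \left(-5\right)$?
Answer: $- \frac{3101}{8} \approx -387.63$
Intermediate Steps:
$E = 0$ ($E = 8 \cdot 3 \cdot 0 \left(-5\right) = 8 \cdot 0 \left(-5\right) = 8 \cdot 0 = 0$)
$D{\left(J,n \right)} = -8$ ($D{\left(J,n \right)} = -4 - 4 = -8$)
$G = \frac{277}{8}$ ($G = 8 - \frac{213}{-8} = 8 - - \frac{213}{8} = 8 + \frac{213}{8} = \frac{277}{8} \approx 34.625$)
$478 + G \left(\left(-5\right) 5\right) = 478 + \frac{277 \left(\left(-5\right) 5\right)}{8} = 478 + \frac{277}{8} \left(-25\right) = 478 - \frac{6925}{8} = - \frac{3101}{8}$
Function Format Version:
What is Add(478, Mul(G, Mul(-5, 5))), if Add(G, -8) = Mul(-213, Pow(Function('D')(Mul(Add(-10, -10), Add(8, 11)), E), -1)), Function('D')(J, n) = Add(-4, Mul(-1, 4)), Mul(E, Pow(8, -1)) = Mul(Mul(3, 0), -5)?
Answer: Rational(-3101, 8) ≈ -387.63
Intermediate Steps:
E = 0 (E = Mul(8, Mul(Mul(3, 0), -5)) = Mul(8, Mul(0, -5)) = Mul(8, 0) = 0)
Function('D')(J, n) = -8 (Function('D')(J, n) = Add(-4, -4) = -8)
G = Rational(277, 8) (G = Add(8, Mul(-213, Pow(-8, -1))) = Add(8, Mul(-213, Rational(-1, 8))) = Add(8, Rational(213, 8)) = Rational(277, 8) ≈ 34.625)
Add(478, Mul(G, Mul(-5, 5))) = Add(478, Mul(Rational(277, 8), Mul(-5, 5))) = Add(478, Mul(Rational(277, 8), -25)) = Add(478, Rational(-6925, 8)) = Rational(-3101, 8)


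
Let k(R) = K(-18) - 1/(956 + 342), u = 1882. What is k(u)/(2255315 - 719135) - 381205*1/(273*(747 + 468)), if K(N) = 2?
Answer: -10134763816369/8818494749064 ≈ -1.1493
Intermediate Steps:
k(R) = 2595/1298 (k(R) = 2 - 1/(956 + 342) = 2 - 1/1298 = 2595/1298)
k(u)/(2255315 - 719135) - 381205*1/(273*(747 + 468)) = 2595/(1298*(2255315 - 719135)) - 381205*1/(273*(747 + 468)) = (2595/1298)/1536180 - 381205/(273*1215) = (2595/1298)*(1/1536180) - 381205/331695 = 173/132930776 - 381205*1/331695 = 173/132930776 - 76241/66339 = -10134763816369/8818494749064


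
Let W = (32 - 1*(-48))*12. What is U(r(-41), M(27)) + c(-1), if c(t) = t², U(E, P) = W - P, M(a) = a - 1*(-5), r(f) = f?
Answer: 929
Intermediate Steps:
W = 960 (W = (32 + 48)*12 = 80*12 = 960)
M(a) = 5 + a (M(a) = a + 5 = 5 + a)
U(E, P) = 960 - P
U(r(-41), M(27)) + c(-1) = (960 - (5 + 27)) + (-1)² = (960 - 1*32) + 1 = (960 - 32) + 1 = 928 + 1 = 929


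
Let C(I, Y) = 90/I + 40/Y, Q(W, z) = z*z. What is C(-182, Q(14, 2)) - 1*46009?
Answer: -4185954/91 ≈ -46000.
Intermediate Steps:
Q(W, z) = z²
C(I, Y) = 40/Y + 90/I
C(-182, Q(14, 2)) - 1*46009 = (40/(2²) + 90/(-182)) - 1*46009 = (40/4 + 90*(-1/182)) - 46009 = (40*(¼) - 45/91) - 46009 = (10 - 45/91) - 46009 = 865/91 - 46009 = -4185954/91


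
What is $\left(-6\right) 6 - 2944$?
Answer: $-2980$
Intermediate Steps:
$\left(-6\right) 6 - 2944 = -36 - 2944 = -2980$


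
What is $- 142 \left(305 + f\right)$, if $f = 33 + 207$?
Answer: $-77390$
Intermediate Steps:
$f = 240$
$- 142 \left(305 + f\right) = - 142 \left(305 + 240\right) = \left(-142\right) 545 = -77390$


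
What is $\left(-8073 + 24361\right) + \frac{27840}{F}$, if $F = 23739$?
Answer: $\frac{128896224}{7913} \approx 16289.0$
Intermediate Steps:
$\left(-8073 + 24361\right) + \frac{27840}{F} = \left(-8073 + 24361\right) + \frac{27840}{23739} = 16288 + 27840 \cdot \frac{1}{23739} = 16288 + \frac{9280}{7913} = \frac{128896224}{7913}$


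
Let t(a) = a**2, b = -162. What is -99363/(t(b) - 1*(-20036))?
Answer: -99363/46280 ≈ -2.1470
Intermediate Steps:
-99363/(t(b) - 1*(-20036)) = -99363/((-162)**2 - 1*(-20036)) = -99363/(26244 + 20036) = -99363/46280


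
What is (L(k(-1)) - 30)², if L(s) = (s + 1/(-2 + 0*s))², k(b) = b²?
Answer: 14161/16 ≈ 885.06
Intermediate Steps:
L(s) = (-½ + s)² (L(s) = (s + 1/(-2 + 0))² = (s + 1/(-2))² = (s - ½)² = (-½ + s)²)
(L(k(-1)) - 30)² = ((-1 + 2*(-1)²)²/4 - 30)² = ((-1 + 2*1)²/4 - 30)² = ((-1 + 2)²/4 - 30)² = ((¼)*1² - 30)² = ((¼)*1 - 30)² = (¼ - 30)² = (-119/4)² = 14161/16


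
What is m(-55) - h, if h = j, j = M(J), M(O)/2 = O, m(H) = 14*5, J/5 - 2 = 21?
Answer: -160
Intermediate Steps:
J = 115 (J = 10 + 5*21 = 10 + 105 = 115)
m(H) = 70
M(O) = 2*O
j = 230 (j = 2*115 = 230)
h = 230
m(-55) - h = 70 - 1*230 = 70 - 230 = -160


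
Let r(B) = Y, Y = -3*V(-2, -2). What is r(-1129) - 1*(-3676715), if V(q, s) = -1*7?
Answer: 3676736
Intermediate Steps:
V(q, s) = -7
Y = 21 (Y = -3*(-7) = 21)
r(B) = 21
r(-1129) - 1*(-3676715) = 21 - 1*(-3676715) = 21 + 3676715 = 3676736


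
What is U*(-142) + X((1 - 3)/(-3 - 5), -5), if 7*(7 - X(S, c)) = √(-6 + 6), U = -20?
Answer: 2847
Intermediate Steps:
X(S, c) = 7 (X(S, c) = 7 - √(-6 + 6)/7 = 7 - √0/7 = 7 - ⅐*0 = 7 + 0 = 7)
U*(-142) + X((1 - 3)/(-3 - 5), -5) = -20*(-142) + 7 = 2840 + 7 = 2847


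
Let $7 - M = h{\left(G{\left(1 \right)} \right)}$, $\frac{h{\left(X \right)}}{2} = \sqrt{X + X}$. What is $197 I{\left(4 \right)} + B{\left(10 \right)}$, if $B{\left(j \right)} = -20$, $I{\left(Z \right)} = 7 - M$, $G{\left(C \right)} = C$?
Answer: $-20 + 394 \sqrt{2} \approx 537.2$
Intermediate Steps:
$h{\left(X \right)} = 2 \sqrt{2} \sqrt{X}$ ($h{\left(X \right)} = 2 \sqrt{X + X} = 2 \sqrt{2 X} = 2 \sqrt{2} \sqrt{X}$)
$M = 7 - 2 \sqrt{2}$ ($M = 7 - 2 \sqrt{2} \sqrt{1} = 7 - 2 \sqrt{2} \cdot 1 = 7 - 2 \sqrt{2} \approx 4.1716$)
$I{\left(Z \right)} = 2 \sqrt{2}$ ($I{\left(Z \right)} = 7 - \left(7 - 2 \sqrt{2}\right) = 2 \sqrt{2}$)
$197 I{\left(4 \right)} + B{\left(10 \right)} = 197 \cdot 2 \sqrt{2} - 20 = 394 \sqrt{2} - 20 = -20 + 394 \sqrt{2}$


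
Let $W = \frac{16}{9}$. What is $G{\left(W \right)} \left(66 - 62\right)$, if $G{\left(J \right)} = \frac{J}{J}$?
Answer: $4$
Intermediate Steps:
$W = \frac{16}{9}$ ($W = 16 \cdot \frac{1}{9} = \frac{16}{9} \approx 1.7778$)
$G{\left(J \right)} = 1$
$G{\left(W \right)} \left(66 - 62\right) = 1 \left(66 - 62\right) = 1 \cdot 4 = 4$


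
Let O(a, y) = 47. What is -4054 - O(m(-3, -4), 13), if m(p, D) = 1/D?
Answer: -4101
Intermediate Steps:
-4054 - O(m(-3, -4), 13) = -4054 - 1*47 = -4054 - 47 = -4101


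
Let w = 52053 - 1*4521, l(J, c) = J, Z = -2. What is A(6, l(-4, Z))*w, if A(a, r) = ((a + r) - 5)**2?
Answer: 427788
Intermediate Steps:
A(a, r) = (-5 + a + r)**2
w = 47532 (w = 52053 - 4521 = 47532)
A(6, l(-4, Z))*w = (-5 + 6 - 4)**2*47532 = (-3)**2*47532 = 9*47532 = 427788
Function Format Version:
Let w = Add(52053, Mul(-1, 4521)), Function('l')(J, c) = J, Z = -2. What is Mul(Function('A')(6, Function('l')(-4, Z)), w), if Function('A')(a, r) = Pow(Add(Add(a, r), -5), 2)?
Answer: 427788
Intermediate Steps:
Function('A')(a, r) = Pow(Add(-5, a, r), 2)
w = 47532 (w = Add(52053, -4521) = 47532)
Mul(Function('A')(6, Function('l')(-4, Z)), w) = Mul(Pow(Add(-5, 6, -4), 2), 47532) = Mul(Pow(-3, 2), 47532) = Mul(9, 47532) = 427788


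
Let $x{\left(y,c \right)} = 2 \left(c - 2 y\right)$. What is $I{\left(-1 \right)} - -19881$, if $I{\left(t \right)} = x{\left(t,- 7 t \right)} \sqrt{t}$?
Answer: $19881 + 18 i \approx 19881.0 + 18.0 i$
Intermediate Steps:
$x{\left(y,c \right)} = - 4 y + 2 c$
$I{\left(t \right)} = - 18 t^{\frac{3}{2}}$ ($I{\left(t \right)} = \left(- 4 t + 2 \left(- 7 t\right)\right) \sqrt{t} = \left(- 4 t - 14 t\right) \sqrt{t} = - 18 t \sqrt{t} = - 18 t^{\frac{3}{2}}$)
$I{\left(-1 \right)} - -19881 = - 18 \left(-1\right)^{\frac{3}{2}} - -19881 = - 18 \left(- i\right) + 19881 = 18 i + 19881 = 19881 + 18 i$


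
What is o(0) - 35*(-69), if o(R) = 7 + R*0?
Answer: 2422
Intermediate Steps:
o(R) = 7 (o(R) = 7 + 0 = 7)
o(0) - 35*(-69) = 7 - 35*(-69) = 7 + 2415 = 2422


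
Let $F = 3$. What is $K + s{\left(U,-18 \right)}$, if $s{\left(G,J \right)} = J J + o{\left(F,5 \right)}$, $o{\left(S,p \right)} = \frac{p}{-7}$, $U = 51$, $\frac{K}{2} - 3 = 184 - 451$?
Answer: $- \frac{1433}{7} \approx -204.71$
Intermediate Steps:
$K = -528$ ($K = 6 + 2 \left(184 - 451\right) = 6 + 2 \left(-267\right) = 6 - 534 = -528$)
$o{\left(S,p \right)} = - \frac{p}{7}$ ($o{\left(S,p \right)} = p \left(- \frac{1}{7}\right) = - \frac{p}{7}$)
$s{\left(G,J \right)} = - \frac{5}{7} + J^{2}$ ($s{\left(G,J \right)} = J J - \frac{5}{7} = J^{2} - \frac{5}{7} = - \frac{5}{7} + J^{2}$)
$K + s{\left(U,-18 \right)} = -528 - \left(\frac{5}{7} - \left(-18\right)^{2}\right) = -528 + \left(- \frac{5}{7} + 324\right) = -528 + \frac{2263}{7} = - \frac{1433}{7}$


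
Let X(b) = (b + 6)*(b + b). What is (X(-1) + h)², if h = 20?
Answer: 100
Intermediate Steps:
X(b) = 2*b*(6 + b) (X(b) = (6 + b)*(2*b) = 2*b*(6 + b))
(X(-1) + h)² = (2*(-1)*(6 - 1) + 20)² = (2*(-1)*5 + 20)² = (-10 + 20)² = 10² = 100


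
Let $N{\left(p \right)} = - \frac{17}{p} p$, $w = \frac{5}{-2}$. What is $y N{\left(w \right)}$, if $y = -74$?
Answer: $1258$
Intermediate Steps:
$w = - \frac{5}{2}$ ($w = 5 \left(- \frac{1}{2}\right) = - \frac{5}{2} \approx -2.5$)
$N{\left(p \right)} = -17$
$y N{\left(w \right)} = \left(-74\right) \left(-17\right) = 1258$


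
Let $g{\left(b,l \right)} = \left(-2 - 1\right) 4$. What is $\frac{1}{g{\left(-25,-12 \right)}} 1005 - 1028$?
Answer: $- \frac{4447}{4} \approx -1111.8$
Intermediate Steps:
$g{\left(b,l \right)} = -12$ ($g{\left(b,l \right)} = \left(-3\right) 4 = -12$)
$\frac{1}{g{\left(-25,-12 \right)}} 1005 - 1028 = \frac{1}{-12} \cdot 1005 - 1028 = \left(- \frac{1}{12}\right) 1005 - 1028 = - \frac{335}{4} - 1028 = - \frac{4447}{4}$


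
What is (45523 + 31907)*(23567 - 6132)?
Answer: 1349992050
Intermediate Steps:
(45523 + 31907)*(23567 - 6132) = 77430*17435 = 1349992050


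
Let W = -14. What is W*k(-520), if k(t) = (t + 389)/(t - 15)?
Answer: -1834/535 ≈ -3.4280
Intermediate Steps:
k(t) = (389 + t)/(-15 + t)
W*k(-520) = -14*(389 - 520)/(-15 - 520) = -14*(-131)/(-535) = -(-14)*(-131)/535 = -14*131/535 = -1834/535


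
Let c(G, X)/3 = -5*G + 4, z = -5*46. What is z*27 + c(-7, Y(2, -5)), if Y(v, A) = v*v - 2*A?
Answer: -6093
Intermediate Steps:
Y(v, A) = v² - 2*A
z = -230
c(G, X) = 12 - 15*G (c(G, X) = 3*(-5*G + 4) = 3*(4 - 5*G) = 12 - 15*G)
z*27 + c(-7, Y(2, -5)) = -230*27 + (12 - 15*(-7)) = -6210 + (12 + 105) = -6210 + 117 = -6093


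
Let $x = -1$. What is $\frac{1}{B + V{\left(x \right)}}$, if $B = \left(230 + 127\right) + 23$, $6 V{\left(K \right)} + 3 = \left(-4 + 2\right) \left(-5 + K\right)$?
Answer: $\frac{2}{763} \approx 0.0026212$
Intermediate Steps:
$V{\left(K \right)} = \frac{7}{6} - \frac{K}{3}$ ($V{\left(K \right)} = - \frac{1}{2} + \frac{\left(-4 + 2\right) \left(-5 + K\right)}{6} = - \frac{1}{2} + \frac{\left(-2\right) \left(-5 + K\right)}{6} = - \frac{1}{2} + \frac{10 - 2 K}{6} = - \frac{1}{2} - \left(- \frac{5}{3} + \frac{K}{3}\right) = \frac{7}{6} - \frac{K}{3}$)
$B = 380$ ($B = 357 + 23 = 380$)
$\frac{1}{B + V{\left(x \right)}} = \frac{1}{380 + \left(\frac{7}{6} - - \frac{1}{3}\right)} = \frac{1}{380 + \left(\frac{7}{6} + \frac{1}{3}\right)} = \frac{1}{380 + \frac{3}{2}} = \frac{1}{\frac{763}{2}} = \frac{2}{763}$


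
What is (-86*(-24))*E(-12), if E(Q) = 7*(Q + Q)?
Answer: -346752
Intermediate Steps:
E(Q) = 14*Q (E(Q) = 7*(2*Q) = 14*Q)
(-86*(-24))*E(-12) = (-86*(-24))*(14*(-12)) = 2064*(-168) = -346752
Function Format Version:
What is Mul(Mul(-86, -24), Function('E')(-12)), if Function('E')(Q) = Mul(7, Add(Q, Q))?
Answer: -346752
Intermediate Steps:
Function('E')(Q) = Mul(14, Q) (Function('E')(Q) = Mul(7, Mul(2, Q)) = Mul(14, Q))
Mul(Mul(-86, -24), Function('E')(-12)) = Mul(Mul(-86, -24), Mul(14, -12)) = Mul(2064, -168) = -346752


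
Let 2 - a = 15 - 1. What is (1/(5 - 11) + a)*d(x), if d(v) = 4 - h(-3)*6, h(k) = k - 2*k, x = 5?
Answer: 511/3 ≈ 170.33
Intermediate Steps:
h(k) = -k
d(v) = -14 (d(v) = 4 - (-1)*(-3)*6 = 4 - 1*3*6 = 4 - 3*6 = 4 - 18 = -14)
a = -12 (a = 2 - (15 - 1) = 2 - 1*14 = 2 - 14 = -12)
(1/(5 - 11) + a)*d(x) = (1/(5 - 11) - 12)*(-14) = (1/(-6) - 12)*(-14) = (-⅙ - 12)*(-14) = -73/6*(-14) = 511/3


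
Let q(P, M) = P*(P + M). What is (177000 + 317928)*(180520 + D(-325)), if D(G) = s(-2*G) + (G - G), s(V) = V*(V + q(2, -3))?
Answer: 297808076160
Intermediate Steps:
q(P, M) = P*(M + P)
s(V) = V*(-2 + V) (s(V) = V*(V + 2*(-3 + 2)) = V*(V + 2*(-1)) = V*(V - 2) = V*(-2 + V))
D(G) = -2*G*(-2 - 2*G) (D(G) = (-2*G)*(-2 - 2*G) + (G - G) = -2*G*(-2 - 2*G) + 0 = -2*G*(-2 - 2*G))
(177000 + 317928)*(180520 + D(-325)) = (177000 + 317928)*(180520 + 4*(-325)*(1 - 325)) = 494928*(180520 + 4*(-325)*(-324)) = 494928*(180520 + 421200) = 494928*601720 = 297808076160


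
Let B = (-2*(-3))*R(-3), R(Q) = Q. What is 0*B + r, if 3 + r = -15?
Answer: -18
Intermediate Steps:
r = -18 (r = -3 - 15 = -18)
B = -18 (B = -2*(-3)*(-3) = 6*(-3) = -18)
0*B + r = 0*(-18) - 18 = 0 - 18 = -18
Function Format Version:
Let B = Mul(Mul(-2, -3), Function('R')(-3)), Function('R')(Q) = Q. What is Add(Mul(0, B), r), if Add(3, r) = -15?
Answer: -18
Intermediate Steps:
r = -18 (r = Add(-3, -15) = -18)
B = -18 (B = Mul(Mul(-2, -3), -3) = Mul(6, -3) = -18)
Add(Mul(0, B), r) = Add(Mul(0, -18), -18) = Add(0, -18) = -18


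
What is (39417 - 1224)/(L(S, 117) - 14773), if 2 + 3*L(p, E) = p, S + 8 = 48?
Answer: -114579/44281 ≈ -2.5875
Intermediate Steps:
S = 40 (S = -8 + 48 = 40)
L(p, E) = -⅔ + p/3
(39417 - 1224)/(L(S, 117) - 14773) = (39417 - 1224)/((-⅔ + (⅓)*40) - 14773) = 38193/((-⅔ + 40/3) - 14773) = 38193/(38/3 - 14773) = 38193/(-44281/3) = 38193*(-3/44281) = -114579/44281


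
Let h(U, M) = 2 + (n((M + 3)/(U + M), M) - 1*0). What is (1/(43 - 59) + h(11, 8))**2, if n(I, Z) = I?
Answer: 585225/92416 ≈ 6.3325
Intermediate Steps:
h(U, M) = 2 + (3 + M)/(M + U) (h(U, M) = 2 + ((M + 3)/(U + M) - 1*0) = 2 + ((3 + M)/(M + U) + 0) = 2 + (3 + M)/(M + U))
(1/(43 - 59) + h(11, 8))**2 = (1/(43 - 59) + (3 + 2*11 + 3*8)/(8 + 11))**2 = (1/(-16) + (3 + 22 + 24)/19)**2 = (-1/16 + (1/19)*49)**2 = (-1/16 + 49/19)**2 = (765/304)**2 = 585225/92416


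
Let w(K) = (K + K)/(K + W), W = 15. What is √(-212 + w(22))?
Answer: 10*I*√2886/37 ≈ 14.519*I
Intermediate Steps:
w(K) = 2*K/(15 + K) (w(K) = (K + K)/(K + 15) = (2*K)/(15 + K) = 2*K/(15 + K))
√(-212 + w(22)) = √(-212 + 2*22/(15 + 22)) = √(-212 + 2*22/37) = √(-212 + 2*22*(1/37)) = √(-212 + 44/37) = √(-7800/37) = 10*I*√2886/37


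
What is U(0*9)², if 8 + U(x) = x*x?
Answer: 64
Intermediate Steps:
U(x) = -8 + x² (U(x) = -8 + x*x = -8 + x²)
U(0*9)² = (-8 + (0*9)²)² = (-8 + 0²)² = (-8 + 0)² = (-8)² = 64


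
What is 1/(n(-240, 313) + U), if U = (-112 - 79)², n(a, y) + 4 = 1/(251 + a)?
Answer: 11/401248 ≈ 2.7414e-5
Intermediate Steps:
n(a, y) = -4 + 1/(251 + a)
U = 36481 (U = (-191)² = 36481)
1/(n(-240, 313) + U) = 1/((-1003 - 4*(-240))/(251 - 240) + 36481) = 1/((-1003 + 960)/11 + 36481) = 1/((1/11)*(-43) + 36481) = 1/(-43/11 + 36481) = 1/(401248/11) = 11/401248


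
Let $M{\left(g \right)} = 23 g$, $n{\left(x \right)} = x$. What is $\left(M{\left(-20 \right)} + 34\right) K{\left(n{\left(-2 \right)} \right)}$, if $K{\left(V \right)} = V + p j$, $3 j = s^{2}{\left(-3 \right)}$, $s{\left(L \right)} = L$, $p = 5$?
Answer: $-5538$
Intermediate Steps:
$j = 3$ ($j = \frac{\left(-3\right)^{2}}{3} = \frac{1}{3} \cdot 9 = 3$)
$K{\left(V \right)} = 15 + V$ ($K{\left(V \right)} = V + 5 \cdot 3 = V + 15 = 15 + V$)
$\left(M{\left(-20 \right)} + 34\right) K{\left(n{\left(-2 \right)} \right)} = \left(23 \left(-20\right) + 34\right) \left(15 - 2\right) = \left(-460 + 34\right) 13 = \left(-426\right) 13 = -5538$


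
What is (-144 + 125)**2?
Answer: 361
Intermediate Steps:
(-144 + 125)**2 = (-19)**2 = 361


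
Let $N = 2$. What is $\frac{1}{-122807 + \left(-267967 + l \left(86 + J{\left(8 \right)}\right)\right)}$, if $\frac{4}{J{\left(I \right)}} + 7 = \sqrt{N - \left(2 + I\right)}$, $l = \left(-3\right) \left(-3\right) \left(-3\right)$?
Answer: $- \frac{622381}{244647226884} - \frac{i \sqrt{2}}{40774537814} \approx -2.544 \cdot 10^{-6} - 3.4684 \cdot 10^{-11} i$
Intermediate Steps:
$l = -27$ ($l = 9 \left(-3\right) = -27$)
$J{\left(I \right)} = \frac{4}{-7 + \sqrt{- I}}$ ($J{\left(I \right)} = \frac{4}{-7 + \sqrt{2 - \left(2 + I\right)}} = \frac{4}{-7 + \sqrt{- I}}$)
$\frac{1}{-122807 + \left(-267967 + l \left(86 + J{\left(8 \right)}\right)\right)} = \frac{1}{-122807 - \left(267967 + 27 \left(86 + \frac{4}{-7 + \sqrt{\left(-1\right) 8}}\right)\right)} = \frac{1}{-122807 - \left(267967 + 27 \left(86 + \frac{4}{-7 + \sqrt{-8}}\right)\right)} = \frac{1}{-122807 - \left(267967 + 27 \left(86 + \frac{4}{-7 + 2 i \sqrt{2}}\right)\right)} = \frac{1}{-122807 - \left(270289 + \frac{108}{-7 + 2 i \sqrt{2}}\right)} = \frac{1}{-393096 - \frac{108}{-7 + 2 i \sqrt{2}}}$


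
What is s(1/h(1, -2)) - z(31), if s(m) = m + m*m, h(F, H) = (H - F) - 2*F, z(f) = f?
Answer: -779/25 ≈ -31.160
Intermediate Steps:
h(F, H) = H - 3*F
s(m) = m + m²
s(1/h(1, -2)) - z(31) = (1 + 1/(-2 - 3*1))/(-2 - 3*1) - 1*31 = (1 + 1/(-2 - 3))/(-2 - 3) - 31 = (1 + 1/(-5))/(-5) - 31 = -(1 - ⅕)/5 - 31 = -⅕*⅘ - 31 = -4/25 - 31 = -779/25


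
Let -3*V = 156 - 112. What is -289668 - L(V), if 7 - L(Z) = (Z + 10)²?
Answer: -2606879/9 ≈ -2.8965e+5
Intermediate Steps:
V = -44/3 (V = -(156 - 112)/3 = -⅓*44 = -44/3 ≈ -14.667)
L(Z) = 7 - (10 + Z)² (L(Z) = 7 - (Z + 10)² = 7 - (10 + Z)²)
-289668 - L(V) = -289668 - (7 - (10 - 44/3)²) = -289668 - (7 - (-14/3)²) = -289668 - (7 - 1*196/9) = -289668 - (7 - 196/9) = -289668 - 1*(-133/9) = -289668 + 133/9 = -2606879/9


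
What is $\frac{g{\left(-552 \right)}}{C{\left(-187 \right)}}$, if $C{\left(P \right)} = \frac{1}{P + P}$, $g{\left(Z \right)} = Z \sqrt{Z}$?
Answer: $412896 i \sqrt{138} \approx 4.8504 \cdot 10^{6} i$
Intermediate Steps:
$g{\left(Z \right)} = Z^{\frac{3}{2}}$
$C{\left(P \right)} = \frac{1}{2 P}$
$\frac{g{\left(-552 \right)}}{C{\left(-187 \right)}} = \frac{\left(-552\right)^{\frac{3}{2}}}{\frac{1}{2} \frac{1}{-187}} = \frac{\left(-1104\right) i \sqrt{138}}{\frac{1}{2} \left(- \frac{1}{187}\right)} = \frac{\left(-1104\right) i \sqrt{138}}{- \frac{1}{374}} = - 1104 i \sqrt{138} \left(-374\right) = 412896 i \sqrt{138}$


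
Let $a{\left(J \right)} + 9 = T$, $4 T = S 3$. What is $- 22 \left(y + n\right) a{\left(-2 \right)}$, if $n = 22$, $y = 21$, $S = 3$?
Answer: $\frac{12771}{2} \approx 6385.5$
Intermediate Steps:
$T = \frac{9}{4}$ ($T = \frac{3 \cdot 3}{4} = \frac{1}{4} \cdot 9 = \frac{9}{4} \approx 2.25$)
$a{\left(J \right)} = - \frac{27}{4}$ ($a{\left(J \right)} = -9 + \frac{9}{4} = - \frac{27}{4}$)
$- 22 \left(y + n\right) a{\left(-2 \right)} = - 22 \left(21 + 22\right) \left(- \frac{27}{4}\right) = \left(-22\right) 43 \left(- \frac{27}{4}\right) = \left(-946\right) \left(- \frac{27}{4}\right) = \frac{12771}{2}$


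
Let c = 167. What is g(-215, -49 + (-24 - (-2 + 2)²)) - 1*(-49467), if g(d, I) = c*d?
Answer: 13562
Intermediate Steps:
g(d, I) = 167*d
g(-215, -49 + (-24 - (-2 + 2)²)) - 1*(-49467) = 167*(-215) - 1*(-49467) = -35905 + 49467 = 13562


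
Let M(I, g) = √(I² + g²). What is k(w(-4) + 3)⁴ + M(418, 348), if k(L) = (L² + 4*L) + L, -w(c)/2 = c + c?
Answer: 43237380096 + 2*√73957 ≈ 4.3237e+10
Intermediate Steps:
w(c) = -4*c (w(c) = -2*(c + c) = -4*c)
k(L) = L² + 5*L
k(w(-4) + 3)⁴ + M(418, 348) = ((-4*(-4) + 3)*(5 + (-4*(-4) + 3)))⁴ + √(418² + 348²) = ((16 + 3)*(5 + (16 + 3)))⁴ + √(174724 + 121104) = (19*(5 + 19))⁴ + √295828 = (19*24)⁴ + 2*√73957 = 456⁴ + 2*√73957 = 43237380096 + 2*√73957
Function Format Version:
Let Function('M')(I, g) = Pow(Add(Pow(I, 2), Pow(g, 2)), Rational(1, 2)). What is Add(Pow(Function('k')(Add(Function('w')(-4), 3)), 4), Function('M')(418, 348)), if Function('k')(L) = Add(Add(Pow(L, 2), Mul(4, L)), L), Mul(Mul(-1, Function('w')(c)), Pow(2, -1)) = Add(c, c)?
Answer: Add(43237380096, Mul(2, Pow(73957, Rational(1, 2)))) ≈ 4.3237e+10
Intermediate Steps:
Function('w')(c) = Mul(-4, c) (Function('w')(c) = Mul(-2, Add(c, c)) = Mul(-2, Mul(2, c)) = Mul(-4, c))
Function('k')(L) = Add(Pow(L, 2), Mul(5, L))
Add(Pow(Function('k')(Add(Function('w')(-4), 3)), 4), Function('M')(418, 348)) = Add(Pow(Mul(Add(Mul(-4, -4), 3), Add(5, Add(Mul(-4, -4), 3))), 4), Pow(Add(Pow(418, 2), Pow(348, 2)), Rational(1, 2))) = Add(Pow(Mul(Add(16, 3), Add(5, Add(16, 3))), 4), Pow(Add(174724, 121104), Rational(1, 2))) = Add(Pow(Mul(19, Add(5, 19)), 4), Pow(295828, Rational(1, 2))) = Add(Pow(Mul(19, 24), 4), Mul(2, Pow(73957, Rational(1, 2)))) = Add(Pow(456, 4), Mul(2, Pow(73957, Rational(1, 2)))) = Add(43237380096, Mul(2, Pow(73957, Rational(1, 2))))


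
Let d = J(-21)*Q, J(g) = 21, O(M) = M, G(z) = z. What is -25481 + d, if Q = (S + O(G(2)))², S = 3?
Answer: -24956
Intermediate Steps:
Q = 25 (Q = (3 + 2)² = 5² = 25)
d = 525 (d = 21*25 = 525)
-25481 + d = -25481 + 525 = -24956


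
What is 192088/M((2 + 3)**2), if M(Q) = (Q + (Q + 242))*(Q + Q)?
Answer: 24011/1825 ≈ 13.157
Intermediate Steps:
M(Q) = 2*Q*(242 + 2*Q) (M(Q) = (Q + (242 + Q))*(2*Q) = (242 + 2*Q)*(2*Q) = 2*Q*(242 + 2*Q))
192088/M((2 + 3)**2) = 192088/((4*(2 + 3)**2*(121 + (2 + 3)**2))) = 192088/((4*5**2*(121 + 5**2))) = 192088/((4*25*(121 + 25))) = 192088/((4*25*146)) = 192088/14600 = 192088*(1/14600) = 24011/1825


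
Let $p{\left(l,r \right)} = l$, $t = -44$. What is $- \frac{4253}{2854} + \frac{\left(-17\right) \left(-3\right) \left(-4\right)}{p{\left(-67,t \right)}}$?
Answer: $\frac{297265}{191218} \approx 1.5546$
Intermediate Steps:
$- \frac{4253}{2854} + \frac{\left(-17\right) \left(-3\right) \left(-4\right)}{p{\left(-67,t \right)}} = - \frac{4253}{2854} + \frac{\left(-17\right) \left(-3\right) \left(-4\right)}{-67} = \left(-4253\right) \frac{1}{2854} + 51 \left(-4\right) \left(- \frac{1}{67}\right) = - \frac{4253}{2854} - - \frac{204}{67} = - \frac{4253}{2854} + \frac{204}{67} = \frac{297265}{191218}$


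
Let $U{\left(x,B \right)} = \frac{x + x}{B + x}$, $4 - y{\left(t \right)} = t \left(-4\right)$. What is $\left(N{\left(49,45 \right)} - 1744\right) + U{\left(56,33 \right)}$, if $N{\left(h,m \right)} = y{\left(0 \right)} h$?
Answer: $- \frac{137660}{89} \approx -1546.7$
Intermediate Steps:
$y{\left(t \right)} = 4 + 4 t$ ($y{\left(t \right)} = 4 - t \left(-4\right) = 4 - - 4 t = 4 + 4 t$)
$U{\left(x,B \right)} = \frac{2 x}{B + x}$
$N{\left(h,m \right)} = 4 h$ ($N{\left(h,m \right)} = \left(4 + 4 \cdot 0\right) h = \left(4 + 0\right) h = 4 h$)
$\left(N{\left(49,45 \right)} - 1744\right) + U{\left(56,33 \right)} = \left(4 \cdot 49 - 1744\right) + 2 \cdot 56 \frac{1}{33 + 56} = \left(196 - 1744\right) + 2 \cdot 56 \cdot \frac{1}{89} = -1548 + 2 \cdot 56 \cdot \frac{1}{89} = -1548 + \frac{112}{89} = - \frac{137660}{89}$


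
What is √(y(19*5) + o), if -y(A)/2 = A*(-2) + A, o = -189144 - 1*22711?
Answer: I*√211665 ≈ 460.07*I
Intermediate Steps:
o = -211855 (o = -189144 - 22711 = -211855)
y(A) = 2*A (y(A) = -2*(A*(-2) + A) = -2*(-2*A + A) = -(-2)*A = 2*A)
√(y(19*5) + o) = √(2*(19*5) - 211855) = √(2*95 - 211855) = √(190 - 211855) = √(-211665) = I*√211665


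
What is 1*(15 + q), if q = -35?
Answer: -20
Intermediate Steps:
1*(15 + q) = 1*(15 - 35) = 1*(-20) = -20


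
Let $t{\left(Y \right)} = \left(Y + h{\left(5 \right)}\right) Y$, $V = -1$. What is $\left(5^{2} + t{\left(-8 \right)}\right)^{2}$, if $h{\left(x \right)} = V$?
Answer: $9409$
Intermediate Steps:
$h{\left(x \right)} = -1$
$t{\left(Y \right)} = Y \left(-1 + Y\right)$ ($t{\left(Y \right)} = \left(Y - 1\right) Y = \left(-1 + Y\right) Y = Y \left(-1 + Y\right)$)
$\left(5^{2} + t{\left(-8 \right)}\right)^{2} = \left(5^{2} - 8 \left(-1 - 8\right)\right)^{2} = \left(25 - -72\right)^{2} = \left(25 + 72\right)^{2} = 97^{2} = 9409$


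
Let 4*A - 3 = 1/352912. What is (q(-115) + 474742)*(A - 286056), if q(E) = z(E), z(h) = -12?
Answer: -95850199609953115/705824 ≈ -1.3580e+11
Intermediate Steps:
q(E) = -12
A = 1058737/1411648 (A = ¾ + (¼)/352912 = ¾ + (¼)*(1/352912) = ¾ + 1/1411648 = 1058737/1411648 ≈ 0.75000)
(q(-115) + 474742)*(A - 286056) = (-12 + 474742)*(1058737/1411648 - 286056) = 474730*(-403809321551/1411648) = -95850199609953115/705824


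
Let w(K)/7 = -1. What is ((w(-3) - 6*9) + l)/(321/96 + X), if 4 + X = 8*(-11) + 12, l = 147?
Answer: -2752/2453 ≈ -1.1219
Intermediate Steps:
w(K) = -7 (w(K) = 7*(-1) = -7)
X = -80 (X = -4 + (8*(-11) + 12) = -4 + (-88 + 12) = -4 - 76 = -80)
((w(-3) - 6*9) + l)/(321/96 + X) = ((-7 - 6*9) + 147)/(321/96 - 80) = ((-7 - 54) + 147)/(321*(1/96) - 80) = (-61 + 147)/(107/32 - 80) = 86/(-2453/32) = 86*(-32/2453) = -2752/2453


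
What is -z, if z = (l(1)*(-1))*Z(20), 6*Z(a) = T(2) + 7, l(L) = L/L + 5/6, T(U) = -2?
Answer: 55/36 ≈ 1.5278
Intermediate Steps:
l(L) = 11/6 (l(L) = 1 + 5*(1/6) = 1 + 5/6 = 11/6)
Z(a) = 5/6 (Z(a) = (-2 + 7)/6 = (1/6)*5 = 5/6)
z = -55/36 (z = ((11/6)*(-1))*(5/6) = -11/6*5/6 = -55/36 ≈ -1.5278)
-z = -1*(-55/36) = 55/36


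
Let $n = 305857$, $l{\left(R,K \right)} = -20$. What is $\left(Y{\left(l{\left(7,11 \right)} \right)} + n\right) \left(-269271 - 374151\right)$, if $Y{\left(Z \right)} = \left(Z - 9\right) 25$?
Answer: $-196328641704$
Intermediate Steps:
$Y{\left(Z \right)} = -225 + 25 Z$ ($Y{\left(Z \right)} = \left(-9 + Z\right) 25 = -225 + 25 Z$)
$\left(Y{\left(l{\left(7,11 \right)} \right)} + n\right) \left(-269271 - 374151\right) = \left(\left(-225 + 25 \left(-20\right)\right) + 305857\right) \left(-269271 - 374151\right) = \left(\left(-225 - 500\right) + 305857\right) \left(-643422\right) = \left(-725 + 305857\right) \left(-643422\right) = 305132 \left(-643422\right) = -196328641704$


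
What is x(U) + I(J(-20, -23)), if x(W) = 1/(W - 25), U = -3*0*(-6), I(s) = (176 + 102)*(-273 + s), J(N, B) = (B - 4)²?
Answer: 3169199/25 ≈ 1.2677e+5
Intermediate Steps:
J(N, B) = (-4 + B)²
I(s) = -75894 + 278*s (I(s) = 278*(-273 + s) = -75894 + 278*s)
U = 0 (U = 0*(-6) = 0)
x(W) = 1/(-25 + W)
x(U) + I(J(-20, -23)) = 1/(-25 + 0) + (-75894 + 278*(-4 - 23)²) = 1/(-25) + (-75894 + 278*(-27)²) = -1/25 + (-75894 + 278*729) = -1/25 + (-75894 + 202662) = -1/25 + 126768 = 3169199/25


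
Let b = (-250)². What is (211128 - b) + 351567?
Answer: 500195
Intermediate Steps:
b = 62500
(211128 - b) + 351567 = (211128 - 1*62500) + 351567 = (211128 - 62500) + 351567 = 148628 + 351567 = 500195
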